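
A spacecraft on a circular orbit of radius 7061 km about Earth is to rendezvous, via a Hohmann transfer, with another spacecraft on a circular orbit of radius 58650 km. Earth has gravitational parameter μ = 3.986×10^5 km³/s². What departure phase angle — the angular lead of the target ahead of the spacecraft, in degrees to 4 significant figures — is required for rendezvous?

The Hohmann ellipse has a_t = (r₁ + r₂)/2 = 32855.5 km.
The half-period of the transfer ellipse is t = π√(a_t³/μ) = 29634 s.
The target's mean motion on its circular orbit is ω₂ = √(μ/r₂³) = 4.4449×10^-5 rad/s.
Angle swept by the target during transfer: ω₂·t = 1.3172 rad = 75.47°.
Arrival is 180° from departure on the ellipse, so φ = 180° − 75.47° = 104.5°.

φ = 104.5°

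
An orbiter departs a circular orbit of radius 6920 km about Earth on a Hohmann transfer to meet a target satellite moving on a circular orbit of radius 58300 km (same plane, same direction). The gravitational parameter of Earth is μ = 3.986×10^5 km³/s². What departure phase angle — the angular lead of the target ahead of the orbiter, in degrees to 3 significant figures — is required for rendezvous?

The Hohmann ellipse has a_t = (r₁ + r₂)/2 = 32610 km.
Transfer time t = π√(a_t³/μ) = 29303 s.
Target angular speed ω₂ = √(μ/r₂³) = 4.4850×10^-5 rad/s.
Angle swept by the target during transfer: ω₂·t = 1.3142 rad = 75.30°.
The orbiter traverses 180° on the transfer ellipse, so the target must lead by 180° − 75.30° = 105°.

φ = 105°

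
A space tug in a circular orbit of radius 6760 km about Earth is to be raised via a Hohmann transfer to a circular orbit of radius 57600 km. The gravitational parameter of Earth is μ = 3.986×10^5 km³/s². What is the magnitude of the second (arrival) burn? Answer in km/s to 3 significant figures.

Semi-major axis of the transfer orbit: a_t = (6760 + 57600)/2 = 32180 km.
Circular speed at r = 57600 km: v_c = √(μ/r) = 2.631 km/s.
Vis-viva on the transfer ellipse at r = 57600 km gives v_t = √[μ(2/r − 1/a_t)] = 1.206 km/s.
Δv₂ = |v_t − v_c| = |1.206 − 2.631| = 1.425 km/s.

Δv₂ = 1.42 km/s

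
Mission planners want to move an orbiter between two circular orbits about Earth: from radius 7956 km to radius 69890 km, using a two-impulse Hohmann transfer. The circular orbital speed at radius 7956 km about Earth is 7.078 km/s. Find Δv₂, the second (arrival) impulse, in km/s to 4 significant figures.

Δv₂ = 1.308 km/s

From the circular-orbit relation v² = μ/r at r = 7956 km: μ = v²r = (7.078)² × 7956 = 3.98580×10^5 km³/s².
Transfer-ellipse semi-major axis a_t = (r₁ + r₂)/2 = (7956 + 69890)/2 = 38923 km.
On the circular orbit at r = 69890 km, v_c = √(μ/r) = 2.388 km/s.
Vis-viva on the transfer ellipse at r = 69890 km gives v_t = √[μ(2/r − 1/a_t)] = 1.080 km/s.
Δv₂ = |v_t − v_c| = |1.080 − 2.388| = 1.308 km/s.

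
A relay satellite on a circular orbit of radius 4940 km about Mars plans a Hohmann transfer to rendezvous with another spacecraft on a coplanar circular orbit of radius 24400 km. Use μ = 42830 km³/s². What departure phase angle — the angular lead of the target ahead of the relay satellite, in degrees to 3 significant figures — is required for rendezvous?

Semi-major axis of the transfer orbit: a_t = (4940 + 24400)/2 = 14670 km.
The half-period of the transfer ellipse is t = π√(a_t³/μ) = 26972.5 s.
Target angular speed ω₂ = √(μ/r₂³) = 5.42987×10^-5 rad/s.
Angle swept by the target during transfer: ω₂·t = 1.46457 rad = 83.91°.
The relay satellite traverses 180° on the transfer ellipse, so the target must lead by 180° − 83.91° = 96.1°.

φ = 96.1°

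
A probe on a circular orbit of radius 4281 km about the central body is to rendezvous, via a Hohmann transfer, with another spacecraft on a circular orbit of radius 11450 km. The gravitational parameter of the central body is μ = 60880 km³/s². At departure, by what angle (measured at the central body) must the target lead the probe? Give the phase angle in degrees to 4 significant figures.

The Hohmann ellipse has a_t = (r₁ + r₂)/2 = 7865.5 km.
The half-period of the transfer ellipse is t = π√(a_t³/μ) = 8881.8 s.
Target angular speed ω₂ = √(μ/r₂³) = 2.0139×10^-4 rad/s.
Angle swept by the target during transfer: ω₂·t = 1.7887 rad = 102.48°.
The probe traverses 180° on the transfer ellipse, so the target must lead by 180° − 102.48° = 77.52°.

φ = 77.52°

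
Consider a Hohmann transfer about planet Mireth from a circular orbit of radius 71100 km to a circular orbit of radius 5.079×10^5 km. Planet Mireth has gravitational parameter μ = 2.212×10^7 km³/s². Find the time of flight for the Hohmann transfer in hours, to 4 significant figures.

t = 28.90 hours

Transfer-ellipse semi-major axis a_t = (r₁ + r₂)/2 = (71100 + 5.079×10^5)/2 = 2.895×10^5 km.
By Kepler's third law the transfer-orbit period is T = 2π√(a_t³/μ), so t = T/2 = 1.0405×10^5 s.
Converting: 1.0405×10^5 s ÷ 3600 s/hour = 28.90 hours.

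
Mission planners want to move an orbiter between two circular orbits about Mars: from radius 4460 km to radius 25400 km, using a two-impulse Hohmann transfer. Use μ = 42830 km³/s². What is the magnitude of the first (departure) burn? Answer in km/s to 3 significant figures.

The Hohmann ellipse has a_t = (r₁ + r₂)/2 = 14930 km.
Circular speed at r = 4460 km: v_c = √(μ/r) = 3.0989 km/s.
Transfer-orbit speed at the same r (vis-viva, a = a_t): v_t = √[μ(2/r − 1/a_t)] = 4.0420 km/s.
Δv₁ = |v_t − v_c| = |4.0420 − 3.0989| = 0.9431 km/s.

Δv₁ = 0.943 km/s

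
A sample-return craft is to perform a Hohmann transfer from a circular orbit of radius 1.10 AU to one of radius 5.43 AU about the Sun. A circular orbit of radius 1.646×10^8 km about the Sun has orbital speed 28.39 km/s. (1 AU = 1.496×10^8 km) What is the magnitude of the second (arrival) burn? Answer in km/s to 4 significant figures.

From the circular-orbit relation v² = μ/r at r = 1.646×10^8 km: μ = v²r = (28.39)² × 1.646×10^8 = 1.32666×10^11 km³/s².
In km: r₁ = 1.10 × 1.496×10^8 = 1.6456×10^8 km; r₂ = 5.43 × 1.496×10^8 = 8.12328×10^8 km.
Semi-major axis of the transfer orbit: a_t = (1.6456×10^8 + 8.12328×10^8)/2 = 4.88444×10^8 km.
On the circular orbit at r = 8.12328×10^8 km, v_c = √(μ/r) = 12.78 km/s.
Transfer-orbit speed at the same r (vis-viva, a = a_t): v_t = √[μ(2/r − 1/a_t)] = 7.418 km/s.
Δv₂ = |v_t − v_c| = |7.418 − 12.78| = 5.362 km/s.

Δv₂ = 5.362 km/s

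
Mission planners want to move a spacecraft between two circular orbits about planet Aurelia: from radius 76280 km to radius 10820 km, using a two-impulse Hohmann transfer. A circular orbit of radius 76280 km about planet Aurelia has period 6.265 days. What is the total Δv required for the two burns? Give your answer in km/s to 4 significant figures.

Δv = 1.205 km/s

From Kepler's third law T² = 4π²r³/μ at r = 76280 km, T = 6.265 days = 6.265 × 86400 s = 5.41296×10^5 s: μ = 4π²r³/T² = 59802.9 km³/s².
Semi-major axis of the transfer orbit: a_t = (76280 + 10820)/2 = 43550 km.
Circular speed at r₁: v₁ = √(μ/r₁) = √(59802.9/76280) = 0.88543 km/s.
On the transfer ellipse at r₁, vis-viva equation gives v_a = √[μ(2/r₁ − 1/a_t)] = 0.44134 km/s.
First burn Δv₁ = |v_a − v₁| = 0.44409 km/s.
At r₂, v₂ = √(μ/r₂) = 2.35097 km/s.
Transfer-orbit speed at r₂: v_p = √[μ(2/r₂ − 1/a_t)] = 3.11142 km/s.
Second burn Δv₂ = |v₂ − v_p| = 0.76045 km/s.
Total Δv = Δv₁ + Δv₂ = 1.205 km/s.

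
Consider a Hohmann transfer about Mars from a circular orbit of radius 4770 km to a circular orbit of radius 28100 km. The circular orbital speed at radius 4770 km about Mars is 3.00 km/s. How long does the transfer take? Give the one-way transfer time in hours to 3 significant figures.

t = 8.87 hours

From the circular-orbit relation v² = μ/r at r = 4770 km: μ = v²r = (3.00)² × 4770 = 42930.0 km³/s².
The Hohmann ellipse has a_t = (r₁ + r₂)/2 = 16435 km.
Transfer time t = π√(a_t³/μ) = π√((16435)³ / 42930.0) = 31947 s.
Converting: 31947 s ÷ 3600 s/hour = 8.87 hours.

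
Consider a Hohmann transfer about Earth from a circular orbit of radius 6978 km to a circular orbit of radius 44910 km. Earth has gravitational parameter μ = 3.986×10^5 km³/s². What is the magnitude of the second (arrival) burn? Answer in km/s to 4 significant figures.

Semi-major axis of the transfer orbit: a_t = (6978 + 44910)/2 = 25944 km.
On the circular orbit at r = 44910 km, v_c = √(μ/r) = 2.979 km/s.
Vis-viva on the transfer ellipse at r = 44910 km gives v_t = √[μ(2/r − 1/a_t)] = 1.545 km/s.
Δv₂ = |v_t − v_c| = |1.545 − 2.979| = 1.434 km/s.

Δv₂ = 1.434 km/s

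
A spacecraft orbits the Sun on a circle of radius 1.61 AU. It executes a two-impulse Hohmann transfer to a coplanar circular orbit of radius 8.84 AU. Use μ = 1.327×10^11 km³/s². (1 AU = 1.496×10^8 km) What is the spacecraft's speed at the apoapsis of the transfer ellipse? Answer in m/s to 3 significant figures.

In km: r₁ = 1.61 × 1.496×10^8 = 2.40856×10^8 km; r₂ = 8.84 × 1.496×10^8 = 1.322464×10^9 km.
Semi-major axis of the transfer orbit: a_t = (2.40856×10^8 + 1.322464×10^9)/2 = 7.8166×10^8 km.
The apoapsis of the transfer ellipse is at r = 1.322464×10^9 km.
From the vis-viva equation, v = √[μ(2/r − 1/a_t)] = 5.560 km/s.

v = 5560 m/s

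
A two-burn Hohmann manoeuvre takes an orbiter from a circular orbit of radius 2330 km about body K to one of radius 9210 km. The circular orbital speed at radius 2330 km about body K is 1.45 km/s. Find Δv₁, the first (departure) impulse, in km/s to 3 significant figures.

From the circular-orbit relation v² = μ/r at r = 2330 km: μ = v²r = (1.45)² × 2330 = 4898.82 km³/s².
Transfer-ellipse semi-major axis a_t = (r₁ + r₂)/2 = (2330 + 9210)/2 = 5770 km.
On the circular orbit at r = 2330 km, v_c = √(μ/r) = 1.4500 km/s.
Transfer-orbit speed at the same r (vis-viva, a = a_t): v_t = √[μ(2/r − 1/a_t)] = 1.8319 km/s.
Δv₁ = |v_t − v_c| = |1.8319 − 1.4500| = 0.3819 km/s.

Δv₁ = 0.382 km/s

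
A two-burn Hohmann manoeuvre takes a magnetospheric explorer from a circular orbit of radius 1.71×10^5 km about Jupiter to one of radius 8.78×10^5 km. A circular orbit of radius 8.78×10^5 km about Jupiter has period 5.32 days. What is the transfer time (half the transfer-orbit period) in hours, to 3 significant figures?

t = 29.5 hours

From Kepler's third law T² = 4π²r³/μ at r = 8.78×10^5 km, T = 5.32 days = 5.32 × 86400 s = 4.59648×10^5 s: μ = 4π²r³/T² = 1.26471×10^8 km³/s².
The Hohmann ellipse has a_t = (r₁ + r₂)/2 = 5.245×10^5 km.
Half the transfer-orbit period gives t = π√(a_t³/μ) = 1.061×10^5 s.
Converting: 1.061×10^5 s ÷ 3600 s/hour = 29.5 hours.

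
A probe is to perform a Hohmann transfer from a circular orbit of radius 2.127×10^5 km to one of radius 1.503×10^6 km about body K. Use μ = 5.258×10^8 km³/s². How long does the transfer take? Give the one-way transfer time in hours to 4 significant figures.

t = 30.24 hours

Transfer-ellipse semi-major axis a_t = (r₁ + r₂)/2 = (2.127×10^5 + 1.503×10^6)/2 = 8.5785×10^5 km.
Transfer time t = π√(a_t³/μ) = π√((8.5785×10^5)³ / 5.258×10^8) = 1.0886×10^5 s.
Converting: 1.0886×10^5 s ÷ 3600 s/hour = 30.24 hours.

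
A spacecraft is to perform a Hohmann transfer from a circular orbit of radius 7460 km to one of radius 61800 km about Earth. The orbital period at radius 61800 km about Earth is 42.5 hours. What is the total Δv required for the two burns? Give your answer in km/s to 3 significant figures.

From Kepler's third law T² = 4π²r³/μ at r = 61800 km, T = 42.5 hours = 42.5 × 3600 s = 1.530×10^5 s: μ = 4π²r³/T² = 3.98054×10^5 km³/s².
The Hohmann ellipse has a_t = (r₁ + r₂)/2 = 34630 km.
Circular speed at r₁: v₁ = √(μ/r₁) = √(3.98054×10^5/7460) = 7.30469 km/s.
On the transfer ellipse at r₁, vis-viva equation gives v_p = √[μ(2/r₁ − 1/a_t)] = 9.75820 km/s.
First burn Δv₁ = |v_p − v₁| = 2.45351 km/s.
At r₂, v₂ = √(μ/r₂) = 2.53791 km/s.
Transfer-orbit speed at r₂: v_a = √[μ(2/r₂ − 1/a_t)] = 1.17793 km/s.
Second burn Δv₂ = |v₂ − v_a| = 1.35998 km/s.
Total Δv = Δv₁ + Δv₂ = 3.813 km/s.

Δv = 3.81 km/s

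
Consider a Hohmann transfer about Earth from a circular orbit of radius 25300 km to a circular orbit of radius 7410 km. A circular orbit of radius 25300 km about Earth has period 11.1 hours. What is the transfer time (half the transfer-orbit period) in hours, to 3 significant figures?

From Kepler's third law T² = 4π²r³/μ at r = 25300 km, T = 11.1 hours = 11.1 × 3600 s = 39960 s: μ = 4π²r³/T² = 4.00378×10^5 km³/s².
Transfer-ellipse semi-major axis a_t = (r₁ + r₂)/2 = (25300 + 7410)/2 = 16355 km.
Half the transfer-orbit period gives t = π√(a_t³/μ) = 10380 s.
Converting: 10380 s ÷ 3600 s/hour = 2.88 hours.

t = 2.88 hours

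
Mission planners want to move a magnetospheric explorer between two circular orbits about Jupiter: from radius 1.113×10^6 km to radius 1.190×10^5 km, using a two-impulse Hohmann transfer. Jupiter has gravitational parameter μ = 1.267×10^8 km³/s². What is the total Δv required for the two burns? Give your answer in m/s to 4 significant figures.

Semi-major axis of the transfer orbit: a_t = (1.113×10^6 + 1.190×10^5)/2 = 6.160×10^5 km.
At r₁ the circular-orbit speed is v₁ = √(μ/r₁) = 10.6694 km/s.
On the transfer ellipse at r₁, vis-viva equation gives v_a = √[μ(2/r₁ − 1/a_t)] = 4.68947 km/s.
First burn Δv₁ = |v_a − v₁| = 5.980 km/s.
Circular speed at r₂: v₂ = √(μ/r₂) = 32.63 km/s.
Transfer-orbit speed at r₂: v_p = √[μ(2/r₂ − 1/a_t)] = 43.86 km/s.
Second burn Δv₂ = |v₂ − v_p| = 11.23 km/s.
Δv = Δv₁ + Δv₂ = 5.980 + 11.23 = 17.21 km/s.

Δv = 17210 m/s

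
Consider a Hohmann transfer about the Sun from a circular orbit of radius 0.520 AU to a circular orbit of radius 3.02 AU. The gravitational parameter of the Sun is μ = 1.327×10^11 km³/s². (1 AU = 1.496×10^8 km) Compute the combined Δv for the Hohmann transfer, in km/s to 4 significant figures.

In km: r₁ = 0.520 × 1.496×10^8 = 7.7792×10^7 km; r₂ = 3.02 × 1.496×10^8 = 4.51792×10^8 km.
The Hohmann ellipse has a_t = (r₁ + r₂)/2 = 2.64792×10^8 km.
Circular speed at r₁: v₁ = √(μ/r₁) = √(1.327×10^11/7.7792×10^7) = 41.30 km/s.
Transfer-orbit speed at r₁ (vis-viva): v_p = √[μ(2/r₁ − 1/a_t)] = 53.95 km/s.
First burn Δv₁ = |v_p − v₁| = 12.65 km/s.
Circular speed at r₂: v₂ = √(μ/r₂) = 17.138 km/s.
Transfer-orbit speed at r₂: v_a = √[μ(2/r₂ − 1/a_t)] = 9.2893 km/s.
Second burn Δv₂ = |v₂ − v_a| = 7.849 km/s.
Total Δv = Δv₁ + Δv₂ = 20.50 km/s.

Δv = 20.50 km/s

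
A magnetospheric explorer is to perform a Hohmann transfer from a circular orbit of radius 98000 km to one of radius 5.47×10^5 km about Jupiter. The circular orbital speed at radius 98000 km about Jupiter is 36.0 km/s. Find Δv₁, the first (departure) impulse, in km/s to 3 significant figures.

From the circular-orbit relation v² = μ/r at r = 98000 km: μ = v²r = (36.0)² × 98000 = 1.27008×10^8 km³/s².
Transfer-ellipse semi-major axis a_t = (r₁ + r₂)/2 = (98000 + 5.470×10^5)/2 = 3.225×10^5 km.
Circular speed at r = 98000 km: v_c = √(μ/r) = 36.00 km/s.
Transfer-orbit speed at the same r (vis-viva, a = a_t): v_t = √[μ(2/r − 1/a_t)] = 46.88 km/s.
Δv₁ = |v_t − v_c| = |46.88 − 36.00| = 10.88 km/s.

Δv₁ = 10.9 km/s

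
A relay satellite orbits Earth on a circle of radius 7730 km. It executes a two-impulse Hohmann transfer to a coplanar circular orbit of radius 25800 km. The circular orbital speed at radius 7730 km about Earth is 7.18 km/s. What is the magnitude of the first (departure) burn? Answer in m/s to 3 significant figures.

Δv₁ = 1730 m/s

From the circular-orbit relation v² = μ/r at r = 7730 km: μ = v²r = (7.18)² × 7730 = 3.98500×10^5 km³/s².
The Hohmann ellipse has a_t = (r₁ + r₂)/2 = 16765 km.
On the circular orbit at r = 7730 km, v_c = √(μ/r) = 7.180 km/s.
Transfer-orbit speed at the same r (vis-viva, a = a_t): v_t = √[μ(2/r − 1/a_t)] = 8.907 km/s.
Δv₁ = |v_t − v_c| = |8.907 − 7.180| = 1.727 km/s.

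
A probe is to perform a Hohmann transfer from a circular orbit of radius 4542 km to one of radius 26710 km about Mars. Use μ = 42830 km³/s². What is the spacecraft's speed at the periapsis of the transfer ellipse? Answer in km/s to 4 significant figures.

The Hohmann ellipse has a_t = (r₁ + r₂)/2 = 15626 km.
The periapsis of the transfer ellipse is at r = 4542 km.
Applying v² = μ(2/r − 1/a_t): v = 4.015 km/s.

v = 4.015 km/s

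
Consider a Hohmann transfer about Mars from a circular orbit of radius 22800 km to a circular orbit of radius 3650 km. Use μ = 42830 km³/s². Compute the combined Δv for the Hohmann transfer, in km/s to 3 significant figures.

Semi-major axis of the transfer orbit: a_t = (22800 + 3650)/2 = 13225 km.
Circular speed at r₁: v₁ = √(μ/r₁) = √(42830/22800) = 1.37059 km/s.
Transfer-orbit speed at r₁ (vis-viva equation): v_a = √[μ(2/r₁ − 1/a_t)] = 0.720038 km/s.
First burn Δv₁ = |v_a − v₁| = 0.65055 km/s.
Circular speed at r₂: v₂ = √(μ/r₂) = 3.42553 km/s.
Transfer-orbit speed at r₂: v_p = √[μ(2/r₂ − 1/a_t)] = 4.49777 km/s.
Second burn Δv₂ = |v₂ − v_p| = 1.0722 km/s.
Δv = Δv₁ + Δv₂ = 0.65055 + 1.0722 = 1.723 km/s.

Δv = 1.72 km/s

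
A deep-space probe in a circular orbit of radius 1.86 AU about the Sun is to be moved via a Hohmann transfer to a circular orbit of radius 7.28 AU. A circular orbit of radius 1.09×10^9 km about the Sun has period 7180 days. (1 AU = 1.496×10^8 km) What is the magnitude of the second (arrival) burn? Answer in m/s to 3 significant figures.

From Kepler's third law T² = 4π²r³/μ at r = 1.09×10^9 km, T = 7180 days = 7180 × 86400 s = 6.20352×10^8 s: μ = 4π²r³/T² = 1.32850×10^11 km³/s².
In km: r₁ = 1.86 × 1.496×10^8 = 2.78256×10^8 km; r₂ = 7.28 × 1.496×10^8 = 1.089088×10^9 km.
Transfer-ellipse semi-major axis a_t = (r₁ + r₂)/2 = (2.78256×10^8 + 1.089088×10^9)/2 = 6.83672×10^8 km.
On the circular orbit at r = 1.089088×10^9 km, v_c = √(μ/r) = 11.045 km/s.
Vis-viva on the transfer ellipse at r = 1.089088×10^9 km gives v_t = √[μ(2/r − 1/a_t)] = 7.0461 km/s.
Δv₂ = |v_t − v_c| = |7.0461 − 11.045| = 3.999 km/s.

Δv₂ = 4000 m/s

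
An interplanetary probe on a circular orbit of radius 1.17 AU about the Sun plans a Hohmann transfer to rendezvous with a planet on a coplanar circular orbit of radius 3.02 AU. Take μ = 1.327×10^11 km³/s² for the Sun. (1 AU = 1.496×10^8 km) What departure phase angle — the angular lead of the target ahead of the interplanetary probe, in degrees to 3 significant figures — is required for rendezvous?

In km: r₁ = 1.17 × 1.496×10^8 = 1.75032×10^8 km; r₂ = 3.02 × 1.496×10^8 = 4.51792×10^8 km.
The Hohmann ellipse has a_t = (r₁ + r₂)/2 = 3.13412×10^8 km.
Transfer time t = π√(a_t³/μ) = 4.785×10^7 s.
The target's mean motion on its circular orbit is ω₂ = √(μ/r₂³) = 3.793×10^-8 rad/s.
Angle swept by the target during transfer: ω₂·t = 1.815 rad = 104.0°.
Arrival is 180° from departure on the ellipse, so φ = 180° − 104.0° = 76.0°.

φ = 76.0°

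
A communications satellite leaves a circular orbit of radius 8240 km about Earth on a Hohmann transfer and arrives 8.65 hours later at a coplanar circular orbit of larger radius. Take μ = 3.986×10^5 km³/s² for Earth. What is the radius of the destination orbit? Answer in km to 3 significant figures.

r₂ = 59700 km

Transfer time t = 8.65 hours = 31140 s, and t = π√(a_t³/μ).
So a_t = (μ t²/π²)^(1/3) = (3.986×10^5 × (31140)² / π²)^(1/3) = 33959 km.
Since a_t = (r₁ + r₂)/2, r₂ = 2a_t − r₁ = 2×33959 − 8240 = 59678 km.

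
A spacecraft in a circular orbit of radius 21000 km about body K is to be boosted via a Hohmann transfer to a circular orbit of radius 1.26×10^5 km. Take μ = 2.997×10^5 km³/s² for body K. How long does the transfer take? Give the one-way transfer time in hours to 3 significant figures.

Transfer-ellipse semi-major axis a_t = (r₁ + r₂)/2 = (21000 + 1.260×10^5)/2 = 73500 km.
By Kepler's third law the transfer-orbit period is T = 2π√(a_t³/μ), so t = T/2 = 1.144×10^5 s.
Converting: 1.144×10^5 s ÷ 3600 s/hour = 31.8 hours.

t = 31.8 hours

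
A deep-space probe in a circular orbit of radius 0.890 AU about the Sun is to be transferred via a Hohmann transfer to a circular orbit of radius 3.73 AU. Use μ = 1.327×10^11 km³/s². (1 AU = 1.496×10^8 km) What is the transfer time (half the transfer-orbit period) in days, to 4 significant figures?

In km: r₁ = 0.890 × 1.496×10^8 = 1.33144×10^8 km; r₂ = 3.73 × 1.496×10^8 = 5.58008×10^8 km.
Semi-major axis of the transfer orbit: a_t = (1.33144×10^8 + 5.58008×10^8)/2 = 3.45576×10^8 km.
By Kepler's third law the transfer-orbit period is T = 2π√(a_t³/μ), so t = T/2 = 5.540×10^7 s.
Converting: 5.540×10^7 s ÷ 86400 s/day = 641.2 days.

t = 641.2 days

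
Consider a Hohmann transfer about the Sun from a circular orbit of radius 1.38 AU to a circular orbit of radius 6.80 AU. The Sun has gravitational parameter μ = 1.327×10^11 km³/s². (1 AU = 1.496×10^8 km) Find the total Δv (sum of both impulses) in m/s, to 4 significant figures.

In km: r₁ = 1.38 × 1.496×10^8 = 2.06448×10^8 km; r₂ = 6.80 × 1.496×10^8 = 1.01728×10^9 km.
Semi-major axis of the transfer orbit: a_t = (2.06448×10^8 + 1.01728×10^9)/2 = 6.11864×10^8 km.
At r₁ the circular-orbit speed is v₁ = √(μ/r₁) = 25.3530 km/s.
Transfer-orbit speed at r₁ (v² = μ(2/r − 1/a)): v_p = √[μ(2/r₁ − 1/a_t)] = 32.6906 km/s.
First burn Δv₁ = |v_p − v₁| = 7.3376 km/s.
At r₂, v₂ = √(μ/r₂) = 11.4213 km/s.
Transfer-orbit speed at r₂: v_a = √[μ(2/r₂ − 1/a_t)] = 6.63427 km/s.
Second burn Δv₂ = |v₂ − v_a| = 4.7870 km/s.
Δv = Δv₁ + Δv₂ = 7.3376 + 4.7870 = 12.12 km/s.

Δv = 12120 m/s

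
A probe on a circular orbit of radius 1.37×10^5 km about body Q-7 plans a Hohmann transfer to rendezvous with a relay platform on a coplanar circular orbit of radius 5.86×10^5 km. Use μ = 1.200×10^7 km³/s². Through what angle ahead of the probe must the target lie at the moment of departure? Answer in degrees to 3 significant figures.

φ = 92.8°

The Hohmann ellipse has a_t = (r₁ + r₂)/2 = 3.615×10^5 km.
Transfer time t = π√(a_t³/μ) = 1.97116×10^5 s.
Target angular speed ω₂ = √(μ/r₂³) = 7.72226×10^-6 rad/s.
Angle swept by the target during transfer: ω₂·t = 1.52218 rad = 87.21°.
Arrival is 180° from departure on the ellipse, so φ = 180° − 87.21° = 92.8°.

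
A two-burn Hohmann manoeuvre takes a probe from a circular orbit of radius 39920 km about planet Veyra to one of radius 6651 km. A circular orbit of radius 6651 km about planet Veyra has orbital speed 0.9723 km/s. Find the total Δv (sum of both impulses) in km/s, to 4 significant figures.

From the circular-orbit relation v² = μ/r at r = 6651 km: μ = v²r = (0.9723)² × 6651 = 6287.64 km³/s².
The Hohmann ellipse has a_t = (r₁ + r₂)/2 = 23285.5 km.
At r₁ the circular-orbit speed is v₁ = √(μ/r₁) = 0.39687 km/s.
Transfer-orbit speed at r₁ (v² = μ(2/r − 1/a)): v_a = √[μ(2/r₁ − 1/a_t)] = 0.21210 km/s.
First burn Δv₁ = |v_a − v₁| = 0.18477 km/s.
Circular speed at r₂: v₂ = √(μ/r₂) = 0.972300 km/s.
Transfer-orbit speed at r₂: v_p = √[μ(2/r₂ − 1/a_t)] = 1.27307 km/s.
Second burn Δv₂ = |v₂ − v_p| = 0.30077 km/s.
Total Δv = Δv₁ + Δv₂ = 0.4855 km/s.

Δv = 0.4855 km/s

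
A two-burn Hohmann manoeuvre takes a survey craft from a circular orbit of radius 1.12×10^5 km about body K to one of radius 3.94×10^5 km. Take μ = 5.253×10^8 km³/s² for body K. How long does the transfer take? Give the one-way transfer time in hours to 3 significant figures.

Transfer-ellipse semi-major axis a_t = (r₁ + r₂)/2 = (1.120×10^5 + 3.940×10^5)/2 = 2.530×10^5 km.
Half the transfer-orbit period gives t = π√(a_t³/μ) = 17443 s.
Converting: 17443 s ÷ 3600 s/hour = 4.85 hours.

t = 4.85 hours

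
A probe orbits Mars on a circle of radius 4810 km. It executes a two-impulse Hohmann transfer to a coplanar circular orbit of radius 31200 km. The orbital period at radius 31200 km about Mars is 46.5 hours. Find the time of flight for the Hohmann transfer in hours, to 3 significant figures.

t = 10.2 hours

From Kepler's third law T² = 4π²r³/μ at r = 31200 km, T = 46.5 hours = 46.5 × 3600 s = 1.674×10^5 s: μ = 4π²r³/T² = 42787.1 km³/s².
Semi-major axis of the transfer orbit: a_t = (4810 + 31200)/2 = 18005 km.
Transfer time t = π√(a_t³/μ) = π√((18005)³ / 42787.1) = 36690 s.
Converting: 36690 s ÷ 3600 s/hour = 10.2 hours.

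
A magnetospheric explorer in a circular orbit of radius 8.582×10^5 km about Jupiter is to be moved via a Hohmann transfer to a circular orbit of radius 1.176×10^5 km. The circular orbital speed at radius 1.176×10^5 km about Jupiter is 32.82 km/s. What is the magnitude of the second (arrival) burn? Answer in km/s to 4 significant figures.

From the circular-orbit relation v² = μ/r at r = 1.176×10^5 km: μ = v²r = (32.82)² × 1.176×10^5 = 1.26673×10^8 km³/s².
The Hohmann ellipse has a_t = (r₁ + r₂)/2 = 4.879×10^5 km.
On the circular orbit at r = 1.176×10^5 km, v_c = √(μ/r) = 32.82 km/s.
Transfer-orbit speed at the same r (vis-viva, a = a_t): v_t = √[μ(2/r − 1/a_t)] = 43.53 km/s.
Δv₂ = |v_t − v_c| = |43.53 − 32.82| = 10.71 km/s.

Δv₂ = 10.71 km/s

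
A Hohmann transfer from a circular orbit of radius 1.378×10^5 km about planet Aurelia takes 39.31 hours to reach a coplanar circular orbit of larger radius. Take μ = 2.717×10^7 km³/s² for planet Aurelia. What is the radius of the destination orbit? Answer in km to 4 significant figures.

r₂ = 6.234×10^5 km

Transfer time t = 39.31 hours = 1.41516×10^5 s, and t = π√(a_t³/μ).
So a_t = (μ t²/π²)^(1/3) = (2.717×10^7 × (1.41516×10^5)² / π²)^(1/3) = 3.8060×10^5 km.
Since a_t = (r₁ + r₂)/2, r₂ = 2a_t − r₁ = 2×3.8060×10^5 − 1.378×10^5 = 6.234×10^5 km.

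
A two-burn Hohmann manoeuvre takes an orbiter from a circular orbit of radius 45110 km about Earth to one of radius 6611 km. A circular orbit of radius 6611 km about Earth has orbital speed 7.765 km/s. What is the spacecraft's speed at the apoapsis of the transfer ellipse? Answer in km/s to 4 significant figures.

From the circular-orbit relation v² = μ/r at r = 6611 km: μ = v²r = (7.765)² × 6611 = 3.98612×10^5 km³/s².
Semi-major axis of the transfer orbit: a_t = (45110 + 6611)/2 = 25860.5 km.
The apoapsis of the transfer ellipse is at r = 45110 km.
Applying v² = μ(2/r − 1/a_t): v = 1.503 km/s.

v = 1.503 km/s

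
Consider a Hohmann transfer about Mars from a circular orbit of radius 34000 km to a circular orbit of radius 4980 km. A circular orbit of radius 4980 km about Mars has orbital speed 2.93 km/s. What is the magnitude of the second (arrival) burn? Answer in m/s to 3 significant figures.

From the circular-orbit relation v² = μ/r at r = 4980 km: μ = v²r = (2.93)² × 4980 = 42752.8 km³/s².
The Hohmann ellipse has a_t = (r₁ + r₂)/2 = 19490 km.
On the circular orbit at r = 4980 km, v_c = √(μ/r) = 2.9300 km/s.
Vis-viva on the transfer ellipse at r = 4980 km gives v_t = √[μ(2/r − 1/a_t)] = 3.8699 km/s.
Δv₂ = |v_t − v_c| = |3.8699 − 2.9300| = 0.9399 km/s.

Δv₂ = 940 m/s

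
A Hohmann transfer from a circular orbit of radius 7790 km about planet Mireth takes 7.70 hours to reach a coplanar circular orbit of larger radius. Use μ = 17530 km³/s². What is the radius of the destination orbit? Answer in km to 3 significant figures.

r₂ = 14400 km

Transfer time t = 7.70 hours = 27720 s, and t = π√(a_t³/μ).
So a_t = (μ t²/π²)^(1/3) = (17530 × (27720)² / π²)^(1/3) = 11092 km.
Since a_t = (r₁ + r₂)/2, r₂ = 2a_t − r₁ = 2×11092 − 7790 = 14394 km.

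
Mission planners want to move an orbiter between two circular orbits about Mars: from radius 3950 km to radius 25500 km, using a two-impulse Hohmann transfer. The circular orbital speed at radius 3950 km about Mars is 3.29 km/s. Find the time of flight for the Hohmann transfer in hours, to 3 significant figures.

t = 7.54 hours

From the circular-orbit relation v² = μ/r at r = 3950 km: μ = v²r = (3.29)² × 3950 = 42755.2 km³/s².
Semi-major axis of the transfer orbit: a_t = (3950 + 25500)/2 = 14725 km.
Transfer time t = π√(a_t³/μ) = π√((14725)³ / 42755.2) = 27150 s.
Converting: 27150 s ÷ 3600 s/hour = 7.54 hours.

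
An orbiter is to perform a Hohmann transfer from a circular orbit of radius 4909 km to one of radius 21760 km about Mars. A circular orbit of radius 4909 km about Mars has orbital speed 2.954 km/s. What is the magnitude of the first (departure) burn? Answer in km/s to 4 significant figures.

Δv₁ = 0.8196 km/s

From the circular-orbit relation v² = μ/r at r = 4909 km: μ = v²r = (2.954)² × 4909 = 42836.5 km³/s².
Semi-major axis of the transfer orbit: a_t = (4909 + 21760)/2 = 13334.5 km.
Circular speed at r = 4909 km: v_c = √(μ/r) = 2.9540 km/s.
Vis-viva on the transfer ellipse at r = 4909 km gives v_t = √[μ(2/r − 1/a_t)] = 3.7736 km/s.
Δv₁ = |v_t − v_c| = |3.7736 − 2.9540| = 0.8196 km/s.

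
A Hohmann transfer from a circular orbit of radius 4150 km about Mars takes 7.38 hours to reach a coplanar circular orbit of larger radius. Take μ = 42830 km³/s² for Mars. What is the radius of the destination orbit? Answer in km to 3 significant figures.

Transfer time t = 7.38 hours = 26568 s, and t = π√(a_t³/μ).
So a_t = (μ t²/π²)^(1/3) = (42830 × (26568)² / π²)^(1/3) = 14523 km.
Since a_t = (r₁ + r₂)/2, r₂ = 2a_t − r₁ = 2×14523 − 4150 = 24896 km.

r₂ = 24900 km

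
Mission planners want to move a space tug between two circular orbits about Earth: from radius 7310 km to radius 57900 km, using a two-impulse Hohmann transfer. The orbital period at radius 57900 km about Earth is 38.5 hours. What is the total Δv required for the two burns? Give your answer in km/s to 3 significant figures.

From Kepler's third law T² = 4π²r³/μ at r = 57900 km, T = 38.5 hours = 38.5 × 3600 s = 1.386×10^5 s: μ = 4π²r³/T² = 3.98905×10^5 km³/s².
The Hohmann ellipse has a_t = (r₁ + r₂)/2 = 32605 km.
At r₁ the circular-orbit speed is v₁ = √(μ/r₁) = 7.387 km/s.
Transfer-orbit speed at r₁ (vis-viva equation): v_p = √[μ(2/r₁ − 1/a_t)] = 9.844 km/s.
First burn Δv₁ = |v_p − v₁| = 2.457 km/s.
At r₂, v₂ = √(μ/r₂) = 2.625 km/s.
Transfer-orbit speed at r₂: v_a = √[μ(2/r₂ − 1/a_t)] = 1.243 km/s.
Second burn Δv₂ = |v₂ − v_a| = 1.382 km/s.
Total Δv = Δv₁ + Δv₂ = 3.839 km/s.

Δv = 3.84 km/s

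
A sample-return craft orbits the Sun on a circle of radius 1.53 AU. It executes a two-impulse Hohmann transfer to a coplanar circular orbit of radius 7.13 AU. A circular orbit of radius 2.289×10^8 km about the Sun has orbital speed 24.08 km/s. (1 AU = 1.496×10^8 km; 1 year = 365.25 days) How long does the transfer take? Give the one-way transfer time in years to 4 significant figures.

From the circular-orbit relation v² = μ/r at r = 2.289×10^8 km: μ = v²r = (24.08)² × 2.289×10^8 = 1.32727×10^11 km³/s².
In km: r₁ = 1.53 × 1.496×10^8 = 2.28888×10^8 km; r₂ = 7.13 × 1.496×10^8 = 1.066648×10^9 km.
The Hohmann ellipse has a_t = (r₁ + r₂)/2 = 6.47768×10^8 km.
Half the transfer-orbit period gives t = π√(a_t³/μ) = 1.4217×10^8 s.
Converting: 1.4217×10^8 s ÷ 3.15576×10^7 s/year (365.25 × 86400) = 4.505 years.

t = 4.505 years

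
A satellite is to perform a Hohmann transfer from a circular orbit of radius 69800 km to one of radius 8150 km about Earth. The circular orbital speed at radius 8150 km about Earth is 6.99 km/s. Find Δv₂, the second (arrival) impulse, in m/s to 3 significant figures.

From the circular-orbit relation v² = μ/r at r = 8150 km: μ = v²r = (6.99)² × 8150 = 3.98210×10^5 km³/s².
Semi-major axis of the transfer orbit: a_t = (69800 + 8150)/2 = 38975 km.
On the circular orbit at r = 8150 km, v_c = √(μ/r) = 6.990 km/s.
Vis-viva on the transfer ellipse at r = 8150 km gives v_t = √[μ(2/r − 1/a_t)] = 9.354 km/s.
Δv₂ = |v_t − v_c| = |9.354 − 6.990| = 2.364 km/s.

Δv₂ = 2360 m/s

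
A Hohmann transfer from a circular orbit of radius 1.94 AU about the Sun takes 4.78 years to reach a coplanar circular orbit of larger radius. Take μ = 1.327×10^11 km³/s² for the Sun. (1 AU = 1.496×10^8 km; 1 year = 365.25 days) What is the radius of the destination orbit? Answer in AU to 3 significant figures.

In km: r₁ = 1.94 × 1.496×10^8 = 2.90224×10^8 km.
Transfer time t = 4.78 years × 365.25 × 86400 s = 1.50845328×10^8 s, and t = π√(a_t³/μ).
So a_t = (μ t²/π²)^(1/3) = (1.327×10^11 × (1.50845328×10^8)² / π²)^(1/3) = 6.7382×10^8 km.
Since a_t = (r₁ + r₂)/2, r₂ = 2a_t − r₁ = 2×6.7382×10^8 − 2.90224×10^8 = 1.057416×10^9 km.
In AU: r₂ = 1.057416×10^9 / 1.496×10^8 = 7.07 AU.

r₂ = 7.07 AU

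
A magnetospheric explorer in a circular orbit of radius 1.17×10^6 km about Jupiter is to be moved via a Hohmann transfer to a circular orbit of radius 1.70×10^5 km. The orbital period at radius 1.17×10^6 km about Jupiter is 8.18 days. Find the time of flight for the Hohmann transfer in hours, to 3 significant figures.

From Kepler's third law T² = 4π²r³/μ at r = 1.17×10^6 km, T = 8.18 days = 8.18 × 86400 s = 7.06752×10^5 s: μ = 4π²r³/T² = 1.26585×10^8 km³/s².
Semi-major axis of the transfer orbit: a_t = (1.170×10^6 + 1.700×10^5)/2 = 6.700×10^5 km.
By Kepler's third law the transfer-orbit period is T = 2π√(a_t³/μ), so t = T/2 = 1.531×10^5 s.
Converting: 1.531×10^5 s ÷ 3600 s/hour = 42.5 hours.

t = 42.5 hours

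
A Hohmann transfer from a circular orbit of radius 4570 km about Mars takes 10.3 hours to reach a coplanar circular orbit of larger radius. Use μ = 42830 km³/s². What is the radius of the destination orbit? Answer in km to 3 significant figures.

r₂ = 31700 km

Transfer time t = 10.3 hours = 37080 s, and t = π√(a_t³/μ).
So a_t = (μ t²/π²)^(1/3) = (42830 × (37080)² / π²)^(1/3) = 18137 km.
Since a_t = (r₁ + r₂)/2, r₂ = 2a_t − r₁ = 2×18137 − 4570 = 31704 km.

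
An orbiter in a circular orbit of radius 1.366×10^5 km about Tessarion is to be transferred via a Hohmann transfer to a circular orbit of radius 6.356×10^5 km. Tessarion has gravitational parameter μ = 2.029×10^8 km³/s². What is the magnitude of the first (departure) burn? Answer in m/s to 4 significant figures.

Semi-major axis of the transfer orbit: a_t = (1.366×10^5 + 6.356×10^5)/2 = 3.861×10^5 km.
Circular speed at r = 1.366×10^5 km: v_c = √(μ/r) = 38.54 km/s.
Vis-viva on the transfer ellipse at r = 1.366×10^5 km gives v_t = √[μ(2/r − 1/a_t)] = 49.45 km/s.
Δv₁ = |v_t − v_c| = |49.45 − 38.54| = 10.91 km/s.

Δv₁ = 10910 m/s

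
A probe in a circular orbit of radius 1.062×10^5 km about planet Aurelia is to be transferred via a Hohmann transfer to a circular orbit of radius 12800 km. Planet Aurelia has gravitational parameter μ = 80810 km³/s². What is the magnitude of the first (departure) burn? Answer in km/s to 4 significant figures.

Transfer-ellipse semi-major axis a_t = (r₁ + r₂)/2 = (1.062×10^5 + 12800)/2 = 59500 km.
Circular speed at r = 1.062×10^5 km: v_c = √(μ/r) = 0.8723 km/s.
Transfer-orbit speed at the same r (vis-viva, a = a_t): v_t = √[μ(2/r − 1/a_t)] = 0.4046 km/s.
Δv₁ = |v_t − v_c| = |0.4046 − 0.8723| = 0.4677 km/s.

Δv₁ = 0.4677 km/s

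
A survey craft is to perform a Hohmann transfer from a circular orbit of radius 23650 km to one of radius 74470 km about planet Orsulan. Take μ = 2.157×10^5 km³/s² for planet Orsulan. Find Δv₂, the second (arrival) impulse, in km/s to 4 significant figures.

Δv₂ = 0.5203 km/s

Semi-major axis of the transfer orbit: a_t = (23650 + 74470)/2 = 49060 km.
On the circular orbit at r = 74470 km, v_c = √(μ/r) = 1.7019 km/s.
Transfer-orbit speed at the same r (vis-viva, a = a_t): v_t = √[μ(2/r − 1/a_t)] = 1.1816 km/s.
Δv₂ = |v_t − v_c| = |1.1816 − 1.7019| = 0.5203 km/s.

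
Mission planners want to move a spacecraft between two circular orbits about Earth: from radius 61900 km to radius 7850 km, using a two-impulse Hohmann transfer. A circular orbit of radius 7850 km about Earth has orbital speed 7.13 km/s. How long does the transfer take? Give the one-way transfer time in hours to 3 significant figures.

From the circular-orbit relation v² = μ/r at r = 7850 km: μ = v²r = (7.13)² × 7850 = 3.99070×10^5 km³/s².
The Hohmann ellipse has a_t = (r₁ + r₂)/2 = 34875 km.
Transfer time t = π√(a_t³/μ) = π√((34875)³ / 3.99070×10^5) = 32390 s.
Converting: 32390 s ÷ 3600 s/hour = 9.00 hours.

t = 9.00 hours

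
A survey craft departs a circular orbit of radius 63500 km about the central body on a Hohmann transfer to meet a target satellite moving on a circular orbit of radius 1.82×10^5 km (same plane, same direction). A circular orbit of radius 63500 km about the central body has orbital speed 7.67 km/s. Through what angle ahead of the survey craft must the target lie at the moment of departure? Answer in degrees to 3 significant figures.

From the circular-orbit relation v² = μ/r at r = 63500 km: μ = v²r = (7.67)² × 63500 = 3.73564×10^6 km³/s².
Semi-major axis of the transfer orbit: a_t = (63500 + 1.820×10^5)/2 = 1.2275×10^5 km.
The half-period of the transfer ellipse is t = π√(a_t³/μ) = 69904 s.
Target angular speed ω₂ = √(μ/r₂³) = 2.4893×10^-5 rad/s.
Angle swept by the target during transfer: ω₂·t = 1.7401 rad = 99.70°.
Arrival is 180° from departure on the ellipse, so φ = 180° − 99.70° = 80.3°.

φ = 80.3°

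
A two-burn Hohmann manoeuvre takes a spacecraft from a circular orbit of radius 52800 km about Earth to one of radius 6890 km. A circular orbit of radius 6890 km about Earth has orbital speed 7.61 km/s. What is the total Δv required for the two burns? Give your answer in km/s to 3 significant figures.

Δv = 3.94 km/s

From the circular-orbit relation v² = μ/r at r = 6890 km: μ = v²r = (7.61)² × 6890 = 3.99014×10^5 km³/s².
Semi-major axis of the transfer orbit: a_t = (52800 + 6890)/2 = 29845 km.
At r₁ the circular-orbit speed is v₁ = √(μ/r₁) = 2.749 km/s.
Transfer-orbit speed at r₁ (vis-viva): v_a = √[μ(2/r₁ − 1/a_t)] = 1.321 km/s.
First burn Δv₁ = |v_a − v₁| = 1.428 km/s.
At r₂, v₂ = √(μ/r₂) = 7.6100 km/s.
Transfer-orbit speed at r₂: v_p = √[μ(2/r₂ − 1/a_t)] = 10.122 km/s.
Second burn Δv₂ = |v₂ − v_p| = 2.512 km/s.
Δv = Δv₁ + Δv₂ = 1.428 + 2.512 = 3.940 km/s.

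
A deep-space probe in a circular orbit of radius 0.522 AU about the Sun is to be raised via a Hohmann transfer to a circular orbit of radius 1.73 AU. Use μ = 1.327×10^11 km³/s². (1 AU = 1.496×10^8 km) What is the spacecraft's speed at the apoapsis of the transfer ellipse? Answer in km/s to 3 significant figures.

v = 15.4 km/s

In km: r₁ = 0.522 × 1.496×10^8 = 7.80912×10^7 km; r₂ = 1.73 × 1.496×10^8 = 2.58808×10^8 km.
The Hohmann ellipse has a_t = (r₁ + r₂)/2 = 1.684496×10^8 km.
At apoapsis, r = 2.58808×10^8 km.
Vis-viva: v = √[μ(2/r − 1/a_t)] = √[1.327×10^11 × (2/2.58808×10^8 − 1/1.684496×10^8)] = 15.42 km/s.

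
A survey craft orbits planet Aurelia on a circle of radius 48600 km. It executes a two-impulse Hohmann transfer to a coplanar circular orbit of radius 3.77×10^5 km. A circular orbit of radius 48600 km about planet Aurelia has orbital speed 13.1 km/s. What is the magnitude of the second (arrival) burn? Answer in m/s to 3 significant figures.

Δv₂ = 2460 m/s

From the circular-orbit relation v² = μ/r at r = 48600 km: μ = v²r = (13.1)² × 48600 = 8.34025×10^6 km³/s².
Semi-major axis of the transfer orbit: a_t = (48600 + 3.770×10^5)/2 = 2.128×10^5 km.
Circular speed at r = 3.770×10^5 km: v_c = √(μ/r) = 4.7035 km/s.
Transfer-orbit speed at the same r (vis-viva, a = a_t): v_t = √[μ(2/r − 1/a_t)] = 2.2478 km/s.
Δv₂ = |v_t − v_c| = |2.2478 − 4.7035| = 2.456 km/s.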